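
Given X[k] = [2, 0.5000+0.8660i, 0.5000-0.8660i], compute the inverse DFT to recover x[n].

x[n] = (1/3) Σ(k=0 to 2) X[k] · e^(2πikn/3)

Computing each x[n]:
x[0] = 1
x[1] = 0
x[2] = 1

x = [1, 0, 1]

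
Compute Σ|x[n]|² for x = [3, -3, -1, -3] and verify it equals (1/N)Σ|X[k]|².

Time domain:
Σ|x[n]|² = |3|² + |-3|² + |-1|² + |-3|² = 28.0000

Frequency domain:
(1/4)Σ|X[k]|² = (1/4)(|-4|² + |4|² + |8|² + |4|²) = (1/4)·112.0000 = 28.0000

Both sides agree, confirming Parseval's theorem.

Σ|x[n]|² = (1/N)Σ|X[k]|² = 28.0000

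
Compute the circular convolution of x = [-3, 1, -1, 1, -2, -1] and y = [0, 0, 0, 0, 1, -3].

(x ⊛ y)[n] = Σ(m=0 to 5) x[m] · y[(n-m) mod 6]

Computing each output sample:
(x ⊛ y)[0] = -4
(x ⊛ y)[1] = 4
(x ⊛ y)[2] = -5
(x ⊛ y)[3] = 5
(x ⊛ y)[4] = 0
(x ⊛ y)[5] = 10

x ⊛ y = [-4, 4, -5, 5, 0, 10]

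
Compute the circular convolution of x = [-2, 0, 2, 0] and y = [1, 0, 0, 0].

(x ⊛ y)[n] = Σ(m=0 to 3) x[m] · y[(n-m) mod 4]

Computing each output sample:
(x ⊛ y)[0] = -2
(x ⊛ y)[1] = 0
(x ⊛ y)[2] = 2
(x ⊛ y)[3] = 0

x ⊛ y = [-2, 0, 2, 0]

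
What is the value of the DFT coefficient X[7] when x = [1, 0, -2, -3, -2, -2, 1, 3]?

X[7] = Σ(n=0 to 7) x[n] · ω_8^(7n) where ω_8 = e^(-2πi/8)
= (1)·ω_8^0 + (0)·ω_8^7 + (-2)·ω_8^14 + (-3)·ω_8^21 + (-2)·ω_8^28 + (-2)·ω_8^35 + (1)·ω_8^42 + (3)·ω_8^49

X[7] = 8.6569-5.8284i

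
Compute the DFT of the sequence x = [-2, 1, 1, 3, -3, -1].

X[k] = Σ(n=0 to 5) x[n] · ω_6^(nk)
where ω_6 = e^(-2πi/6)

Computing each X[k]:
X[0] = -1
X[1] = -4.0000-5.1962i
X[2] = 2.0000+1.7321i
X[3] = -7
X[4] = 2.0000-1.7321i
X[5] = -4.0000+5.1962i

X = [-1, -4.0000-5.1962i, 2.0000+1.7321i, -7, 2.0000-1.7321i, -4.0000+5.1962i]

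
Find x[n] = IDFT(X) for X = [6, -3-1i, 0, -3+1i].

x[n] = (1/4) Σ(k=0 to 3) X[k] · e^(2πikn/4)

Computing each x[n]:
x[0] = 0
x[1] = 2
x[2] = 3
x[3] = 1

x = [0, 2, 3, 1]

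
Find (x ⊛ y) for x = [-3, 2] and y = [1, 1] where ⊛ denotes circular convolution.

(x ⊛ y)[n] = Σ(m=0 to 1) x[m] · y[(n-m) mod 2]

Computing each output sample:
(x ⊛ y)[0] = -1
(x ⊛ y)[1] = -1

x ⊛ y = [-1, -1]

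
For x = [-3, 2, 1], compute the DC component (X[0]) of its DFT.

X[0] = Σ(n=0 to 2) x[n] · ω_3^0 = Σ x[n]
= (-3) + (2) + (1)

X[0] = 0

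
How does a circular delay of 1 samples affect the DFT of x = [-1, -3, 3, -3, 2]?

Time shift by 1: X_shifted[k] = ω_5^(1k) · X[k]
Shifted x = [2, -1, -3, 3, -3]

DFT(x[n-1]) = [-2, 0.7639+1.6246i, 5.2361-6.8819i, 5.2361+6.8819i, 0.7639-1.6246i]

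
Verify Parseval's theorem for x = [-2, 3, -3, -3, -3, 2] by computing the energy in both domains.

Time domain:
Σ|x[n]|² = |-2|² + |3|² + |-3|² + |-3|² + |-3|² + |2|² = 44.0000

Frequency domain:
(1/6)Σ|X[k]|² = (1/6)(|-6|² + |6.5000-0.8660i|² + |-4.5000-0.8660i|² + |-10|² + |-4.5000+0.8660i|² + |6.5000+0.8660i|²) = (1/6)·264.0000 = 44.0000

Both sides agree, confirming Parseval's theorem.

Σ|x[n]|² = (1/N)Σ|X[k]|² = 44.0000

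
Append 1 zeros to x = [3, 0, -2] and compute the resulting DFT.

Original 3-point DFT: [1, 4.0000-1.7321i, 4.0000+1.7321i]
Zero-padded 4-point DFT provides frequency interpolation.

DFT_4([x, 0, ...]) = [1, 5, 1, 5]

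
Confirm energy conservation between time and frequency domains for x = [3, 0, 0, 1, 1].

Time domain:
Σ|x[n]|² = |3|² + |0|² + |0|² + |1|² + |1|² = 11.0000

Frequency domain:
(1/5)Σ|X[k]|² = (1/5)(|5|² + |2.5000+1.5388i|² + |2.5000-0.3633i|² + |2.5000+0.3633i|² + |2.5000-1.5388i|²) = (1/5)·55.0000 = 11.0000

Both sides agree, confirming Parseval's theorem.

Σ|x[n]|² = (1/N)Σ|X[k]|² = 11.0000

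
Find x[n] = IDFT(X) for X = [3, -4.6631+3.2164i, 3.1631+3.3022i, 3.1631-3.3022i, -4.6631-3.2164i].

x[n] = (1/5) Σ(k=0 to 4) X[k] · e^(2πikn/5)

Computing each x[n]:
x[0] = 0
x[1] = -3
x[2] = 3
x[3] = 2
x[4] = 1

x = [0, -3, 3, 2, 1]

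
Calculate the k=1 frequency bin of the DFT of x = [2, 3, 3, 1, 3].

X[1] = Σ(n=0 to 4) x[n] · ω_5^(1n) where ω_5 = e^(-2πi/5)
= (2)·ω_5^0 + (3)·ω_5^1 + (3)·ω_5^2 + (1)·ω_5^3 + (3)·ω_5^4

X[1] = 0.6180-1.1756i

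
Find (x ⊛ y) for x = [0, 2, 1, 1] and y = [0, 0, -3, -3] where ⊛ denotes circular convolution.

(x ⊛ y)[n] = Σ(m=0 to 3) x[m] · y[(n-m) mod 4]

Computing each output sample:
(x ⊛ y)[0] = -9
(x ⊛ y)[1] = -6
(x ⊛ y)[2] = -3
(x ⊛ y)[3] = -6

x ⊛ y = [-9, -6, -3, -6]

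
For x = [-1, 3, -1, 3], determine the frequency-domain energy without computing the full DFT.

Parseval: Σ|x[n]|² = (1/N)Σ|X[k]|², so Σ|X[k]|² = N·Σ|x[n]|² = 4·20.0000

Σ|X[k]|² = N·Σ|x[n]|² = 4·20.0000 = 80.0000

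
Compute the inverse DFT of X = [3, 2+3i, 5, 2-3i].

x[n] = (1/4) Σ(k=0 to 3) X[k] · e^(2πikn/4)

Computing each x[n]:
x[0] = 3
x[1] = -2
x[2] = 1
x[3] = 1

x = [3, -2, 1, 1]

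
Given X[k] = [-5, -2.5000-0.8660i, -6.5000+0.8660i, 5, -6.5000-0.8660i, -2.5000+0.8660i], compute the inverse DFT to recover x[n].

x[n] = (1/6) Σ(k=0 to 5) X[k] · e^(2πikn/6)

Computing each x[n]:
x[0] = -3
x[1] = -1
x[2] = 2
x[3] = -3
x[4] = 1
x[5] = -1

x = [-3, -1, 2, -3, 1, -1]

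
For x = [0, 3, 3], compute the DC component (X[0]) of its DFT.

X[0] = Σ(n=0 to 2) x[n] · ω_3^0 = Σ x[n]
= (0) + (3) + (3)

X[0] = 6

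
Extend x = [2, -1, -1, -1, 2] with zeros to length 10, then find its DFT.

Original 5-point DFT: [1, 3.9271+2.8532i, 0.5729+1.7634i, 0.5729-1.7634i, 3.9271-2.8532i]
Zero-padded 10-point DFT provides frequency interpolation.

DFT_10([x, 0, ...]) = [1, -0.4271+1.3143i, 3.9271+2.8532i, 2.9271-2.1266i, 0.5729+1.7634i, 5, 0.5729-1.7634i, 2.9271+2.1266i, 3.9271-2.8532i, -0.4271-1.3143i]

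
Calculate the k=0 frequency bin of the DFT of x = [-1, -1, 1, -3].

X[0] = Σ(n=0 to 3) x[n] · ω_4^0 = Σ x[n]
= (-1) + (-1) + (1) + (-3)

X[0] = -4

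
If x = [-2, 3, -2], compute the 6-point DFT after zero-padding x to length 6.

Original 3-point DFT: [-1, -2.5000-4.3301i, -2.5000+4.3301i]
Zero-padded 6-point DFT provides frequency interpolation.

DFT_6([x, 0, ...]) = [-1, 0.5000-0.8660i, -2.5000-4.3301i, -7, -2.5000+4.3301i, 0.5000+0.8660i]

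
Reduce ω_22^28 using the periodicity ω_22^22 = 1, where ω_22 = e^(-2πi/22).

Since ω_22^22 = 1, powers reduce modulo 22.
28 mod 22 = 6
So ω_22^28 = ω_22^6 = e^(-2πi·6/22)

ω_22^28 = ω_22^6 = -0.1423-0.9898i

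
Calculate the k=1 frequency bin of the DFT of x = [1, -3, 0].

X[1] = Σ(n=0 to 2) x[n] · ω_3^(1n) where ω_3 = e^(-2πi/3)
= (1)·ω_3^0 + (-3)·ω_3^1 + (0)·ω_3^2

X[1] = 2.5000+2.5981i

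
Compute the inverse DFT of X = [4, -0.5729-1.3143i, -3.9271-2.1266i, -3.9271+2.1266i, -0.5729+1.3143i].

x[n] = (1/5) Σ(k=0 to 4) X[k] · e^(2πikn/5)

Computing each x[n]:
x[0] = -1
x[1] = 3
x[2] = 0
x[3] = 1
x[4] = 1

x = [-1, 3, 0, 1, 1]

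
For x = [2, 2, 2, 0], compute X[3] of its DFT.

X[3] = Σ(n=0 to 3) x[n] · ω_4^(3n) where ω_4 = e^(-2πi/4)
= (2)·ω_4^0 + (2)·ω_4^3 + (2)·ω_4^6 + (0)·ω_4^9

X[3] = 2i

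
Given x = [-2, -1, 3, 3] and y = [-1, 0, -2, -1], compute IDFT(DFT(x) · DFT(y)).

(x ⊛ y)[n] = Σ(m=0 to 3) x[m] · y[(n-m) mod 4]

Computing each output sample:
(x ⊛ y)[0] = -3
(x ⊛ y)[1] = -8
(x ⊛ y)[2] = -2
(x ⊛ y)[3] = 1

x ⊛ y = [-3, -8, -2, 1]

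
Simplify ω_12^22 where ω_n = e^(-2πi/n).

Since ω_12^12 = 1, powers reduce modulo 12.
22 mod 12 = 10
So ω_12^22 = ω_12^10 = e^(-2πi·10/12)

ω_12^22 = ω_12^10 = 0.5000+0.8660i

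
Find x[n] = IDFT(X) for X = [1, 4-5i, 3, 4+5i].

x[n] = (1/4) Σ(k=0 to 3) X[k] · e^(2πikn/4)

Computing each x[n]:
x[0] = 3
x[1] = 2
x[2] = -1
x[3] = -3

x = [3, 2, -1, -3]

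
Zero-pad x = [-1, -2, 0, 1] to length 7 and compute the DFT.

Original 4-point DFT: [-2, -1+3i, 0, -1-3i]
Zero-padded 7-point DFT provides frequency interpolation.

DFT_7([x, 0, ...]) = [-2, -3.1479+1.1298i, 0.0685+2.7317i, 0.5794-0.1072i, 0.5794+0.1072i, 0.0685-2.7317i, -3.1479-1.1298i]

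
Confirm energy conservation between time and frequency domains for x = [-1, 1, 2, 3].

Time domain:
Σ|x[n]|² = |-1|² + |1|² + |2|² + |3|² = 15.0000

Frequency domain:
(1/4)Σ|X[k]|² = (1/4)(|5|² + |-3+2i|² + |-3|² + |-3-2i|²) = (1/4)·60.0000 = 15.0000

Both sides agree, confirming Parseval's theorem.

Σ|x[n]|² = (1/N)Σ|X[k]|² = 15.0000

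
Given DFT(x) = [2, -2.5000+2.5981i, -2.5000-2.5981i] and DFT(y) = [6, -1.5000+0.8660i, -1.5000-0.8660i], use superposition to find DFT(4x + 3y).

By linearity: DFT(4x + 3y) = 4·DFT(x) + 3·DFT(y)
= 4·[2, -2.5000+2.5981i, -2.5000-2.5981i] + 3·[6, -1.5000+0.8660i, -1.5000-0.8660i]

Computing element-wise:
Z[0] = 4·(2) + 3·(6) = 26
Z[1] = 4·(-2.5000+2.5981i) + 3·(-1.5000+0.8660i) = -14.5000+12.9904i
Z[2] = 4·(-2.5000-2.5981i) + 3·(-1.5000-0.8660i) = -14.5000-12.9904i

DFT(4x + 3y) = 4·X + 3·Y = [26, -14.5000+12.9904i, -14.5000-12.9904i]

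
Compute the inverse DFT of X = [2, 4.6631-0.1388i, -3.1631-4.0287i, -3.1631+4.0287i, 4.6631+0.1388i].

x[n] = (1/5) Σ(k=0 to 4) X[k] · e^(2πikn/5)

Computing each x[n]:
x[0] = 1
x[1] = 3
x[2] = -3
x[3] = 0
x[4] = 1

x = [1, 3, -3, 0, 1]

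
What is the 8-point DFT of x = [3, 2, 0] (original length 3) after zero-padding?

Original 3-point DFT: [5, 2.0000-1.7321i, 2.0000+1.7321i]
Zero-padded 8-point DFT provides frequency interpolation.

DFT_8([x, 0, ...]) = [5, 4.4142-1.4142i, 3-2i, 1.5858-1.4142i, 1, 1.5858+1.4142i, 3+2i, 4.4142+1.4142i]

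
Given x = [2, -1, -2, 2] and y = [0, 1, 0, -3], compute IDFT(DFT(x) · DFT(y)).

(x ⊛ y)[n] = Σ(m=0 to 3) x[m] · y[(n-m) mod 4]

Computing each output sample:
(x ⊛ y)[0] = 5
(x ⊛ y)[1] = 8
(x ⊛ y)[2] = -7
(x ⊛ y)[3] = -8

x ⊛ y = [5, 8, -7, -8]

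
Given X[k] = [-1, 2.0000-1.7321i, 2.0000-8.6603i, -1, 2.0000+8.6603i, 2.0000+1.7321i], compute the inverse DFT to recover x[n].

x[n] = (1/6) Σ(k=0 to 5) X[k] · e^(2πikn/6)

Computing each x[n]:
x[0] = 1
x[1] = 3
x[2] = -3
x[3] = 0
x[4] = 1
x[5] = -3

x = [1, 3, -3, 0, 1, -3]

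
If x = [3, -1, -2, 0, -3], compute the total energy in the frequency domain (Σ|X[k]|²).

Parseval: Σ|x[n]|² = (1/N)Σ|X[k]|², so Σ|X[k]|² = N·Σ|x[n]|² = 5·23.0000

Σ|X[k]|² = N·Σ|x[n]|² = 5·23.0000 = 115.0000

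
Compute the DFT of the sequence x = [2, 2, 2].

X[k] = Σ(n=0 to 2) x[n] · ω_3^(nk)
where ω_3 = e^(-2πi/3)

Computing each X[k]:
X[0] = 6
X[1] = 0
X[2] = 0

X = [6, 0, 0]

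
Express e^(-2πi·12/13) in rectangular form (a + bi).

ω_13^12 = e^(-2πi·12/13)
= cos(-2π·12/13) + i·sin(-2π·12/13)
= cos(-24π/13) + i·sin(-24π/13)

ω_13^12 = cos(-24π/13) + i·sin(-24π/13) = 0.8855+0.4647i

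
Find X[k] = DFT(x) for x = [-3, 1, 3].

X[k] = Σ(n=0 to 2) x[n] · ω_3^(nk)
where ω_3 = e^(-2πi/3)

Computing each X[k]:
X[0] = 1
X[1] = -5.0000+1.7321i
X[2] = -5.0000-1.7321i

X = [1, -5.0000+1.7321i, -5.0000-1.7321i]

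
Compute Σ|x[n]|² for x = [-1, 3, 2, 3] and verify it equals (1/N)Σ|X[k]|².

Time domain:
Σ|x[n]|² = |-1|² + |3|² + |2|² + |3|² = 23.0000

Frequency domain:
(1/4)Σ|X[k]|² = (1/4)(|7|² + |-3|² + |-5|² + |-3|²) = (1/4)·92.0000 = 23.0000

Both sides agree, confirming Parseval's theorem.

Σ|x[n]|² = (1/N)Σ|X[k]|² = 23.0000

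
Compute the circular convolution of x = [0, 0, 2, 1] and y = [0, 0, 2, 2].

(x ⊛ y)[n] = Σ(m=0 to 3) x[m] · y[(n-m) mod 4]

Computing each output sample:
(x ⊛ y)[0] = 4
(x ⊛ y)[1] = 6
(x ⊛ y)[2] = 2
(x ⊛ y)[3] = 0

x ⊛ y = [4, 6, 2, 0]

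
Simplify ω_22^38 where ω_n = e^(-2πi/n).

Since ω_22^22 = 1, powers reduce modulo 22.
38 mod 22 = 16
So ω_22^38 = ω_22^16 = e^(-2πi·16/22)

ω_22^38 = ω_22^16 = -0.1423+0.9898i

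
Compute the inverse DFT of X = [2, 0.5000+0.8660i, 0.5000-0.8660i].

x[n] = (1/3) Σ(k=0 to 2) X[k] · e^(2πikn/3)

Computing each x[n]:
x[0] = 1
x[1] = 0
x[2] = 1

x = [1, 0, 1]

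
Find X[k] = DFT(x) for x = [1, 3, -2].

X[k] = Σ(n=0 to 2) x[n] · ω_3^(nk)
where ω_3 = e^(-2πi/3)

Computing each X[k]:
X[0] = 2
X[1] = 0.5000-4.3301i
X[2] = 0.5000+4.3301i

X = [2, 0.5000-4.3301i, 0.5000+4.3301i]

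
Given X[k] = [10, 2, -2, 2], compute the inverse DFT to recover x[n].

x[n] = (1/4) Σ(k=0 to 3) X[k] · e^(2πikn/4)

Computing each x[n]:
x[0] = 3
x[1] = 3
x[2] = 1
x[3] = 3

x = [3, 3, 1, 3]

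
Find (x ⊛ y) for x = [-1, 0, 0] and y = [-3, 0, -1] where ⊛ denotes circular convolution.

(x ⊛ y)[n] = Σ(m=0 to 2) x[m] · y[(n-m) mod 3]

Computing each output sample:
(x ⊛ y)[0] = 3
(x ⊛ y)[1] = 0
(x ⊛ y)[2] = 1

x ⊛ y = [3, 0, 1]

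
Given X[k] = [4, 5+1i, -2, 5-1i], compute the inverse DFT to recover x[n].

x[n] = (1/4) Σ(k=0 to 3) X[k] · e^(2πikn/4)

Computing each x[n]:
x[0] = 3
x[1] = 1
x[2] = -2
x[3] = 2

x = [3, 1, -2, 2]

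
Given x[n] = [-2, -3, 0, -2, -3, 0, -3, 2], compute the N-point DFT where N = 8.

X[k] = Σ(n=0 to 7) x[n] · ω_8^(nk)
where ω_8 = e^(-2πi/8)

Computing each X[k]:
X[0] = -11
X[1] = 1.7071+1.9497i
X[2] = -2+3i
X[3] = 0.2929+7.9497i
X[4] = -5
X[5] = 0.2929-7.9497i
X[6] = -2-3i
X[7] = 1.7071-1.9497i

X = [-11, 1.7071+1.9497i, -2+3i, 0.2929+7.9497i, -5, 0.2929-7.9497i, -2-3i, 1.7071-1.9497i]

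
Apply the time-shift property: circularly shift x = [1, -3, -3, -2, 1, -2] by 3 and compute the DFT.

Time shift by 3: X_shifted[k] = ω_6^(3k) · X[k]
Shifted x = [-2, 1, -2, 1, -3, -3]

DFT(x[n-3]) = [-8, -1.5000-4.3301i, 2.5000-2.5981i, -6, 2.5000+2.5981i, -1.5000+4.3301i]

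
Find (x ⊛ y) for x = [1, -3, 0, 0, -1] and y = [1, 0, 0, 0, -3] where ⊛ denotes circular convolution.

(x ⊛ y)[n] = Σ(m=0 to 4) x[m] · y[(n-m) mod 5]

Computing each output sample:
(x ⊛ y)[0] = 10
(x ⊛ y)[1] = -3
(x ⊛ y)[2] = 0
(x ⊛ y)[3] = 3
(x ⊛ y)[4] = -4

x ⊛ y = [10, -3, 0, 3, -4]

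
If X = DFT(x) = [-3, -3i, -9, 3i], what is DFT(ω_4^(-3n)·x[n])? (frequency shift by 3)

Modulation property: DFT(ω_4^(-3n)·x[n]) = X[(k-3) mod 4], so circularly shift X by 3 positions.

X[k-3] = [-3i, -9, 3i, -3]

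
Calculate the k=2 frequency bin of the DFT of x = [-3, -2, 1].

X[2] = Σ(n=0 to 2) x[n] · ω_3^(2n) where ω_3 = e^(-2πi/3)
= (-3)·ω_3^0 + (-2)·ω_3^2 + (1)·ω_3^4

X[2] = -2.5000-2.5981i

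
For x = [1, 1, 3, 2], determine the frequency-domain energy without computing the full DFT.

Parseval: Σ|x[n]|² = (1/N)Σ|X[k]|², so Σ|X[k]|² = N·Σ|x[n]|² = 4·15.0000

Σ|X[k]|² = N·Σ|x[n]|² = 4·15.0000 = 60.0000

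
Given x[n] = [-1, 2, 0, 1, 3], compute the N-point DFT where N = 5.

X[k] = Σ(n=0 to 4) x[n] · ω_5^(nk)
where ω_5 = e^(-2πi/5)

Computing each X[k]:
X[0] = 5
X[1] = -0.2639+1.5388i
X[2] = -4.7361-0.3633i
X[3] = -4.7361+0.3633i
X[4] = -0.2639-1.5388i

X = [5, -0.2639+1.5388i, -4.7361-0.3633i, -4.7361+0.3633i, -0.2639-1.5388i]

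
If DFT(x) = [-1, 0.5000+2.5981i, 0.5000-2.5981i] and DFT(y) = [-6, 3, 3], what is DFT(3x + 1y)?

By linearity: DFT(3x + 1y) = 3·DFT(x) + 1·DFT(y)
= 3·[-1, 0.5000+2.5981i, 0.5000-2.5981i] + 1·[-6, 3, 3]

Computing element-wise:
Z[0] = 3·(-1) + 1·(-6) = -9
Z[1] = 3·(0.5000+2.5981i) + 1·(3) = 4.5000+7.7943i
Z[2] = 3·(0.5000-2.5981i) + 1·(3) = 4.5000-7.7943i

DFT(3x + 1y) = 3·X + 1·Y = [-9, 4.5000+7.7943i, 4.5000-7.7943i]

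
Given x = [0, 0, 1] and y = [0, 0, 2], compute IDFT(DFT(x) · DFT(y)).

(x ⊛ y)[n] = Σ(m=0 to 2) x[m] · y[(n-m) mod 3]

Computing each output sample:
(x ⊛ y)[0] = 0
(x ⊛ y)[1] = 2
(x ⊛ y)[2] = 0

x ⊛ y = [0, 2, 0]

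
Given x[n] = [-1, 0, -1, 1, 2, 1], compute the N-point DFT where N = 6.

X[k] = Σ(n=0 to 5) x[n] · ω_6^(nk)
where ω_6 = e^(-2πi/6)

Computing each X[k]:
X[0] = 2
X[1] = -2.0000+3.4641i
X[2] = -1.0000-1.7321i
X[3] = -2
X[4] = -1.0000+1.7321i
X[5] = -2.0000-3.4641i

X = [2, -2.0000+3.4641i, -1.0000-1.7321i, -2, -1.0000+1.7321i, -2.0000-3.4641i]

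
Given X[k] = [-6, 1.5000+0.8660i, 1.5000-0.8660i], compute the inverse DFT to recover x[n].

x[n] = (1/3) Σ(k=0 to 2) X[k] · e^(2πikn/3)

Computing each x[n]:
x[0] = -1
x[1] = -3
x[2] = -2

x = [-1, -3, -2]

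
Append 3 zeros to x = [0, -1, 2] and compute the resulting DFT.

Original 3-point DFT: [1, -0.5000+2.5981i, -0.5000-2.5981i]
Zero-padded 6-point DFT provides frequency interpolation.

DFT_6([x, 0, ...]) = [1, -1.5000-0.8660i, -0.5000+2.5981i, 3, -0.5000-2.5981i, -1.5000+0.8660i]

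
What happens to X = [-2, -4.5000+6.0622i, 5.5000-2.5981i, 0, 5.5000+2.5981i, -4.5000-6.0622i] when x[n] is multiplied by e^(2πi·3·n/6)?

Modulation property: DFT(ω_6^(-3n)·x[n]) = X[(k-3) mod 6], so circularly shift X by 3 positions.

X[k-3] = [0, 5.5000+2.5981i, -4.5000-6.0622i, -2, -4.5000+6.0622i, 5.5000-2.5981i]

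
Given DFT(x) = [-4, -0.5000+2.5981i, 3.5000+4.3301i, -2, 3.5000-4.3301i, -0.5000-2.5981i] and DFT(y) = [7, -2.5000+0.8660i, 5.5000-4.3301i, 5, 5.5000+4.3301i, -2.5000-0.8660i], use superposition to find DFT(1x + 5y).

By linearity: DFT(1x + 5y) = 1·DFT(x) + 5·DFT(y)
= 1·[-4, -0.5000+2.5981i, 3.5000+4.3301i, -2, 3.5000-4.3301i, -0.5000-2.5981i] + 5·[7, -2.5000+0.8660i, 5.5000-4.3301i, 5, 5.5000+4.3301i, -2.5000-0.8660i]

Computing element-wise:
Z[0] = 1·(-4) + 5·(7) = 31
Z[1] = 1·(-0.5000+2.5981i) + 5·(-2.5000+0.8660i) = -13.0000+6.9281i
Z[2] = 1·(3.5000+4.3301i) + 5·(5.5000-4.3301i) = 31.0000-17.3204i
Z[3] = 1·(-2) + 5·(5) = 23
Z[4] = 1·(3.5000-4.3301i) + 5·(5.5000+4.3301i) = 31.0000+17.3204i
Z[5] = 1·(-0.5000-2.5981i) + 5·(-2.5000-0.8660i) = -13.0000-6.9281i

DFT(1x + 5y) = 1·X + 5·Y = [31, -13.0000+6.9281i, 31.0000-17.3204i, 23, 31.0000+17.3204i, -13.0000-6.9281i]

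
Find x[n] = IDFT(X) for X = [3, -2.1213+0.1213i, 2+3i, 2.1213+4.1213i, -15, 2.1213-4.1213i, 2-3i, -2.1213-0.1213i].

x[n] = (1/8) Σ(k=0 to 7) X[k] · e^(2πikn/8)

Computing each x[n]:
x[0] = -1
x[1] = 0
x[2] = -1
x[3] = 3
x[4] = -1
x[5] = 3
x[6] = -3
x[7] = 3

x = [-1, 0, -1, 3, -1, 3, -3, 3]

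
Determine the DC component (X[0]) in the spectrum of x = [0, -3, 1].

X[0] = Σ(n=0 to 2) x[n] · ω_3^0 = Σ x[n]
= (0) + (-3) + (1)

X[0] = -2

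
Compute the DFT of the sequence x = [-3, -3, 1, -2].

X[k] = Σ(n=0 to 3) x[n] · ω_4^(nk)
where ω_4 = e^(-2πi/4)

Computing each X[k]:
X[0] = -7
X[1] = -4+1i
X[2] = 3
X[3] = -4-1i

X = [-7, -4+1i, 3, -4-1i]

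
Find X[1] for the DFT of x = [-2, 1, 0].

X[1] = Σ(n=0 to 2) x[n] · ω_3^(1n) where ω_3 = e^(-2πi/3)
= (-2)·ω_3^0 + (1)·ω_3^1 + (0)·ω_3^2

X[1] = -2.5000-0.8660i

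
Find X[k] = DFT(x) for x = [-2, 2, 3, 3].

X[k] = Σ(n=0 to 3) x[n] · ω_4^(nk)
where ω_4 = e^(-2πi/4)

Computing each X[k]:
X[0] = 6
X[1] = -5+1i
X[2] = -4
X[3] = -5-1i

X = [6, -5+1i, -4, -5-1i]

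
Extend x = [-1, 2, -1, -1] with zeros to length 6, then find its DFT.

Original 4-point DFT: [-1, -3i, -3, 3i]
Zero-padded 6-point DFT provides frequency interpolation.

DFT_6([x, 0, ...]) = [-1, 1.5000-0.8660i, -2.5000-2.5981i, -3, -2.5000+2.5981i, 1.5000+0.8660i]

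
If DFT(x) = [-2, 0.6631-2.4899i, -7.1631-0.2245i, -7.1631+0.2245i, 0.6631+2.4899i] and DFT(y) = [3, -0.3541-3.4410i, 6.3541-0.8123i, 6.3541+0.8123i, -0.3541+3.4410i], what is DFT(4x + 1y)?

By linearity: DFT(4x + 1y) = 4·DFT(x) + 1·DFT(y)
= 4·[-2, 0.6631-2.4899i, -7.1631-0.2245i, -7.1631+0.2245i, 0.6631+2.4899i] + 1·[3, -0.3541-3.4410i, 6.3541-0.8123i, 6.3541+0.8123i, -0.3541+3.4410i]

Computing element-wise:
Z[0] = 4·(-2) + 1·(3) = -5
Z[1] = 4·(0.6631-2.4899i) + 1·(-0.3541-3.4410i) = 2.2983-13.4006i
Z[2] = 4·(-7.1631-0.2245i) + 1·(6.3541-0.8123i) = -22.2983-1.7103i
Z[3] = 4·(-7.1631+0.2245i) + 1·(6.3541+0.8123i) = -22.2983+1.7103i
Z[4] = 4·(0.6631+2.4899i) + 1·(-0.3541+3.4410i) = 2.2983+13.4006i

DFT(4x + 1y) = 4·X + 1·Y = [-5, 2.2983-13.4006i, -22.2983-1.7103i, -22.2983+1.7103i, 2.2983+13.4006i]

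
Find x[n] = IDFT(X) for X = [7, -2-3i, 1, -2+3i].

x[n] = (1/4) Σ(k=0 to 3) X[k] · e^(2πikn/4)

Computing each x[n]:
x[0] = 1
x[1] = 3
x[2] = 3
x[3] = 0

x = [1, 3, 3, 0]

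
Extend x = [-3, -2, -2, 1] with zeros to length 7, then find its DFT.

Original 4-point DFT: [-6, -1+3i, -4, -1-3i]
Zero-padded 7-point DFT provides frequency interpolation.

DFT_7([x, 0, ...]) = [-6, -4.7029+3.0796i, -0.1295+1.8639i, -2.6676-1.6708i, -2.6676+1.6708i, -0.1295-1.8639i, -4.7029-3.0796i]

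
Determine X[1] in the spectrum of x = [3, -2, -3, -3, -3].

X[1] = Σ(n=0 to 4) x[n] · ω_5^(1n) where ω_5 = e^(-2πi/5)
= (3)·ω_5^0 + (-2)·ω_5^1 + (-3)·ω_5^2 + (-3)·ω_5^3 + (-3)·ω_5^4

X[1] = 6.3090-0.9511i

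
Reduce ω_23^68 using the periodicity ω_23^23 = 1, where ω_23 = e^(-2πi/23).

Since ω_23^23 = 1, powers reduce modulo 23.
68 mod 23 = 22
So ω_23^68 = ω_23^22 = e^(-2πi·22/23)

ω_23^68 = ω_23^22 = 0.9629+0.2698i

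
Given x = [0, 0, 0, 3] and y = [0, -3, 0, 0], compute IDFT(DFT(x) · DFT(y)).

(x ⊛ y)[n] = Σ(m=0 to 3) x[m] · y[(n-m) mod 4]

Computing each output sample:
(x ⊛ y)[0] = -9
(x ⊛ y)[1] = 0
(x ⊛ y)[2] = 0
(x ⊛ y)[3] = 0

x ⊛ y = [-9, 0, 0, 0]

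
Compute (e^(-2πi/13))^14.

Since ω_13^13 = 1, powers reduce modulo 13.
14 mod 13 = 1
So ω_13^14 = ω_13^1 = e^(-2πi·1/13)

ω_13^14 = ω_13^1 = 0.8855-0.4647i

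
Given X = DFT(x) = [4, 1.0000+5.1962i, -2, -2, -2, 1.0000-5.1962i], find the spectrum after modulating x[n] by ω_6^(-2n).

Modulation property: DFT(ω_6^(-2n)·x[n]) = X[(k-2) mod 6], so circularly shift X by 2 positions.

X[k-2] = [-2, 1.0000-5.1962i, 4, 1.0000+5.1962i, -2, -2]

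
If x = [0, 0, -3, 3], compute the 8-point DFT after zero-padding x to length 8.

Original 4-point DFT: [0, 3+3i, -6, 3-3i]
Zero-padded 8-point DFT provides frequency interpolation.

DFT_8([x, 0, ...]) = [0, -2.1213+0.8787i, 3+3i, 2.1213-5.1213i, -6, 2.1213+5.1213i, 3-3i, -2.1213-0.8787i]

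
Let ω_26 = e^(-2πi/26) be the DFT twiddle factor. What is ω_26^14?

ω_26^14 = e^(-2πi·14/26)
= cos(-2π·14/26) + i·sin(-2π·14/26)
= cos(-28π/26) + i·sin(-28π/26)

ω_26^14 = cos(-28π/26) + i·sin(-28π/26) = -0.9709+0.2393i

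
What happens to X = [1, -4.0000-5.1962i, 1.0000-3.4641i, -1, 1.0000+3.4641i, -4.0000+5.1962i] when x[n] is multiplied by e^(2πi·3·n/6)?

Modulation property: DFT(ω_6^(-3n)·x[n]) = X[(k-3) mod 6], so circularly shift X by 3 positions.

X[k-3] = [-1, 1.0000+3.4641i, -4.0000+5.1962i, 1, -4.0000-5.1962i, 1.0000-3.4641i]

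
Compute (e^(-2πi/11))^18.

Since ω_11^11 = 1, powers reduce modulo 11.
18 mod 11 = 7
So ω_11^18 = ω_11^7 = e^(-2πi·7/11)

ω_11^18 = ω_11^7 = -0.6549+0.7557i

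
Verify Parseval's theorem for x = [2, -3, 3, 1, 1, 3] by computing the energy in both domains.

Time domain:
Σ|x[n]|² = |2|² + |-3|² + |3|² + |1|² + |1|² + |3|² = 33.0000

Frequency domain:
(1/6)Σ|X[k]|² = (1/6)(|7|² + |-1.0000+3.4641i|² + |1.0000+6.9282i|² + |5|² + |1.0000-6.9282i|² + |-1.0000-3.4641i|²) = (1/6)·198.0000 = 33.0000

Both sides agree, confirming Parseval's theorem.

Σ|x[n]|² = (1/N)Σ|X[k]|² = 33.0000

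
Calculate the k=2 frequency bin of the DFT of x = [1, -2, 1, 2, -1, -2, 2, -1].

X[2] = Σ(n=0 to 7) x[n] · ω_8^(2n) where ω_8 = e^(-2πi/8)
= (1)·ω_8^0 + (-2)·ω_8^2 + (1)·ω_8^4 + (2)·ω_8^6 + (-1)·ω_8^8 + (-2)·ω_8^10 + (2)·ω_8^12 + (-1)·ω_8^14

X[2] = -3+5i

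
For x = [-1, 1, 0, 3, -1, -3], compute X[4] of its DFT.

X[4] = Σ(n=0 to 5) x[n] · ω_6^(4n) where ω_6 = e^(-2πi/6)
= (-1)·ω_6^0 + (1)·ω_6^4 + (0)·ω_6^8 + (3)·ω_6^12 + (-1)·ω_6^16 + (-3)·ω_6^20

X[4] = 3.5000+2.5981i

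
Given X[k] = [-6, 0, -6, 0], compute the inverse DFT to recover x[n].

x[n] = (1/4) Σ(k=0 to 3) X[k] · e^(2πikn/4)

Computing each x[n]:
x[0] = -3
x[1] = 0
x[2] = -3
x[3] = 0

x = [-3, 0, -3, 0]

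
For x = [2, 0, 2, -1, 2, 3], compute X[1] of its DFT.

X[1] = Σ(n=0 to 5) x[n] · ω_6^(1n) where ω_6 = e^(-2πi/6)
= (2)·ω_6^0 + (0)·ω_6^1 + (2)·ω_6^2 + (-1)·ω_6^3 + (2)·ω_6^4 + (3)·ω_6^5

X[1] = 2.5000+2.5981i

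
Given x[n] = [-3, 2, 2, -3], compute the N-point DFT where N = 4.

X[k] = Σ(n=0 to 3) x[n] · ω_4^(nk)
where ω_4 = e^(-2πi/4)

Computing each X[k]:
X[0] = -2
X[1] = -5-5i
X[2] = 0
X[3] = -5+5i

X = [-2, -5-5i, 0, -5+5i]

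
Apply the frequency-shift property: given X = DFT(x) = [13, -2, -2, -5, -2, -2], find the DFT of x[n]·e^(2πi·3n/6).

Modulation property: DFT(ω_6^(-3n)·x[n]) = X[(k-3) mod 6], so circularly shift X by 3 positions.

X[k-3] = [-5, -2, -2, 13, -2, -2]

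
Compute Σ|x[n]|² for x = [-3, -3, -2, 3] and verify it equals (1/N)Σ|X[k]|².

Time domain:
Σ|x[n]|² = |-3|² + |-3|² + |-2|² + |3|² = 31.0000

Frequency domain:
(1/4)Σ|X[k]|² = (1/4)(|-5|² + |-1+6i|² + |-5|² + |-1-6i|²) = (1/4)·124.0000 = 31.0000

Both sides agree, confirming Parseval's theorem.

Σ|x[n]|² = (1/N)Σ|X[k]|² = 31.0000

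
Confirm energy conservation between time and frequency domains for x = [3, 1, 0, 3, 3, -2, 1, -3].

Time domain:
Σ|x[n]|² = |3|² + |1|² + |0|² + |3|² + |3|² + |-2|² + |1|² + |-3|² = 42.0000

Frequency domain:
(1/8)Σ|X[k]|² = (1/8)(|6|² + |-2.1213-5.3640i|² + |5+1i|² + |2.1213-7.3640i|² + |8|² + |2.1213+7.3640i|² + |5-1i|² + |-2.1213+5.3640i|²) = (1/8)·336.0000 = 42.0000

Both sides agree, confirming Parseval's theorem.

Σ|x[n]|² = (1/N)Σ|X[k]|² = 42.0000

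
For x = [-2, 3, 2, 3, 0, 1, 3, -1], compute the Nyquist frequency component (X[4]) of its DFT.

X[4] = Σ(n=0 to 7) x[n] · ω_8^(4n) where ω_8 = e^(-2πi/8)
= (-2)·ω_8^0 + (3)·ω_8^4 + (2)·ω_8^8 + (3)·ω_8^12 + (0)·ω_8^16 + (1)·ω_8^20 + (3)·ω_8^24 + (-1)·ω_8^28

X[4] = -3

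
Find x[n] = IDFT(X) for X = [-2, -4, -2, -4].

x[n] = (1/4) Σ(k=0 to 3) X[k] · e^(2πikn/4)

Computing each x[n]:
x[0] = -3
x[1] = 0
x[2] = 1
x[3] = 0

x = [-3, 0, 1, 0]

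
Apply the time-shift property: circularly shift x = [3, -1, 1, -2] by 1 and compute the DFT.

Time shift by 1: X_shifted[k] = ω_4^(1k) · X[k]
Shifted x = [-2, 3, -1, 1]

DFT(x[n-1]) = [1, -1-2i, -7, -1+2i]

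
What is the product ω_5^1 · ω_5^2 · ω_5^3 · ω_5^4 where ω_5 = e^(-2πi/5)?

The primitive 5th roots of unity are ω_5^k for k coprime to 5: k ∈ {1, 2, 3, 4}
Their product equals the constant term of the cyclotomic polynomial Φ_5(x) up to sign.
For n ≥ 3, the product of all primitive nth roots of unity is 1. (For n=1 it is 1; for n=2 it is -1.)

1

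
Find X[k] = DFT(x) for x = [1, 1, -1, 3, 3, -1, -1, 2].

X[k] = Σ(n=0 to 7) x[n] · ω_8^(nk)
where ω_8 = e^(-2πi/8)

Computing each X[k]:
X[0] = 7
X[1] = -1.2929-2.1213i
X[2] = 6+5i
X[3] = -2.7071-2.1213i
X[4] = -3
X[5] = -2.7071+2.1213i
X[6] = 6-5i
X[7] = -1.2929+2.1213i

X = [7, -1.2929-2.1213i, 6+5i, -2.7071-2.1213i, -3, -2.7071+2.1213i, 6-5i, -1.2929+2.1213i]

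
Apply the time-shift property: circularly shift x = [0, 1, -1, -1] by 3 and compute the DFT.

Time shift by 3: X_shifted[k] = ω_4^(3k) · X[k]
Shifted x = [1, -1, -1, 0]

DFT(x[n-3]) = [-1, 2+1i, 1, 2-1i]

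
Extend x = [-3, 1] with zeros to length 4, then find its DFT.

Original 2-point DFT: [-2, -4]
Zero-padded 4-point DFT provides frequency interpolation.

DFT_4([x, 0, ...]) = [-2, -3-1i, -4, -3+1i]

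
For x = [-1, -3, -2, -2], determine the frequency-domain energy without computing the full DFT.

Parseval: Σ|x[n]|² = (1/N)Σ|X[k]|², so Σ|X[k]|² = N·Σ|x[n]|² = 4·18.0000

Σ|X[k]|² = N·Σ|x[n]|² = 4·18.0000 = 72.0000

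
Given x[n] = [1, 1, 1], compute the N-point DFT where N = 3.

X[k] = Σ(n=0 to 2) x[n] · ω_3^(nk)
where ω_3 = e^(-2πi/3)

Computing each X[k]:
X[0] = 3
X[1] = 0
X[2] = 0

X = [3, 0, 0]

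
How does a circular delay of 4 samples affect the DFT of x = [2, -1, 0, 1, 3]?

Time shift by 4: X_shifted[k] = ω_5^(4k) · X[k]
Shifted x = [-1, 0, 1, 3, 2]

DFT(x[n-4]) = [5, -3.6180+3.0777i, -1.3820-0.7265i, -1.3820+0.7265i, -3.6180-3.0777i]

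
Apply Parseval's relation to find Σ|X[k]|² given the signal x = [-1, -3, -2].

Parseval: Σ|x[n]|² = (1/N)Σ|X[k]|², so Σ|X[k]|² = N·Σ|x[n]|² = 3·14.0000

Σ|X[k]|² = N·Σ|x[n]|² = 3·14.0000 = 42.0000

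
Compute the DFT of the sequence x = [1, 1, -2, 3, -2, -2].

X[k] = Σ(n=0 to 5) x[n] · ω_6^(nk)
where ω_6 = e^(-2πi/6)

Computing each X[k]:
X[0] = -1
X[1] = -0.5000-2.5981i
X[2] = 6.5000-2.5981i
X[3] = -5
X[4] = 6.5000+2.5981i
X[5] = -0.5000+2.5981i

X = [-1, -0.5000-2.5981i, 6.5000-2.5981i, -5, 6.5000+2.5981i, -0.5000+2.5981i]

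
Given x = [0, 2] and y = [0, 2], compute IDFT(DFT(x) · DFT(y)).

(x ⊛ y)[n] = Σ(m=0 to 1) x[m] · y[(n-m) mod 2]

Computing each output sample:
(x ⊛ y)[0] = 4
(x ⊛ y)[1] = 0

x ⊛ y = [4, 0]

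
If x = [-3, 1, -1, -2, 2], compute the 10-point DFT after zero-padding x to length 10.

Original 5-point DFT: [-3, 0.3541+0.3633i, -6.3541+1.5388i, -6.3541-1.5388i, 0.3541-0.3633i]
Zero-padded 10-point DFT provides frequency interpolation.

DFT_10([x, 0, ...]) = [-3, -3.5000+1.0898i, 0.3541+0.3633i, -3.5000-4.6165i, -6.3541+1.5388i, -1, -6.3541-1.5388i, -3.5000+4.6165i, 0.3541-0.3633i, -3.5000-1.0898i]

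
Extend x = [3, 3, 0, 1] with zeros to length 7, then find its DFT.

Original 4-point DFT: [7, 3-2i, -1, 3+2i]
Zero-padded 7-point DFT provides frequency interpolation.

DFT_7([x, 0, ...]) = [7, 3.9695-2.7794i, 2.9559-2.1430i, 0.0746-2.2766i, 0.0746+2.2766i, 2.9559+2.1430i, 3.9695+2.7794i]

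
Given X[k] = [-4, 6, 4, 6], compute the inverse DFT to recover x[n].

x[n] = (1/4) Σ(k=0 to 3) X[k] · e^(2πikn/4)

Computing each x[n]:
x[0] = 3
x[1] = -2
x[2] = -3
x[3] = -2

x = [3, -2, -3, -2]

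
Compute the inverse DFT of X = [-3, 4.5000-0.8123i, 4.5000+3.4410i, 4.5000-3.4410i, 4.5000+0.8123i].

x[n] = (1/5) Σ(k=0 to 4) X[k] · e^(2πikn/5)

Computing each x[n]:
x[0] = 3
x[1] = -2
x[2] = 0
x[3] = -3
x[4] = -1

x = [3, -2, 0, -3, -1]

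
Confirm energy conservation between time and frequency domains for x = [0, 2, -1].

Time domain:
Σ|x[n]|² = |0|² + |2|² + |-1|² = 5.0000

Frequency domain:
(1/3)Σ|X[k]|² = (1/3)(|1|² + |-0.5000-2.5981i|² + |-0.5000+2.5981i|²) = (1/3)·15.0000 = 5.0000

Both sides agree, confirming Parseval's theorem.

Σ|x[n]|² = (1/N)Σ|X[k]|² = 5.0000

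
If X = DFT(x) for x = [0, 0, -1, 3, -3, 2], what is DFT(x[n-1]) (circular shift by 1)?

Time shift by 1: X_shifted[k] = ω_6^(1k) · X[k]
Shifted x = [2, 0, 0, -1, 3, -3]

DFT(x[n-1]) = [1, 0, 1.0000-5.1962i, 9, 1.0000+5.1962i, 0]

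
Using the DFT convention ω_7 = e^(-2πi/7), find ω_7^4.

ω_7^4 = e^(-2πi·4/7)
= cos(-2π·4/7) + i·sin(-2π·4/7)
= cos(-8π/7) + i·sin(-8π/7)

ω_7^4 = cos(-8π/7) + i·sin(-8π/7) = -0.9010+0.4339i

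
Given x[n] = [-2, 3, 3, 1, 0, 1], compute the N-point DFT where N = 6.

X[k] = Σ(n=0 to 5) x[n] · ω_6^(nk)
where ω_6 = e^(-2πi/6)

Computing each X[k]:
X[0] = 6
X[1] = -2.5000-4.3301i
X[2] = -4.5000+0.8660i
X[3] = -4
X[4] = -4.5000-0.8660i
X[5] = -2.5000+4.3301i

X = [6, -2.5000-4.3301i, -4.5000+0.8660i, -4, -4.5000-0.8660i, -2.5000+4.3301i]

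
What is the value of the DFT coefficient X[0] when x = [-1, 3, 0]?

X[0] = Σ(n=0 to 2) x[n] · ω_3^0 = Σ x[n]
= (-1) + (3) + (0)

X[0] = 2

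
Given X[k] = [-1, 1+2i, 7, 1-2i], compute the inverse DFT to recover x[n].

x[n] = (1/4) Σ(k=0 to 3) X[k] · e^(2πikn/4)

Computing each x[n]:
x[0] = 2
x[1] = -3
x[2] = 1
x[3] = -1

x = [2, -3, 1, -1]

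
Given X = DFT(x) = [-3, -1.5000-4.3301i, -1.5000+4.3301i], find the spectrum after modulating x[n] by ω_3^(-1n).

Modulation property: DFT(ω_3^(-1n)·x[n]) = X[(k-1) mod 3], so circularly shift X by 1 positions.

X[k-1] = [-1.5000+4.3301i, -3, -1.5000-4.3301i]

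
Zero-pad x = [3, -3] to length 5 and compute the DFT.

Original 2-point DFT: [0, 6]
Zero-padded 5-point DFT provides frequency interpolation.

DFT_5([x, 0, ...]) = [0, 2.0729+2.8532i, 5.4271+1.7634i, 5.4271-1.7634i, 2.0729-2.8532i]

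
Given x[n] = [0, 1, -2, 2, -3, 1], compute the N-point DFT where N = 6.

X[k] = Σ(n=0 to 5) x[n] · ω_6^(nk)
where ω_6 = e^(-2πi/6)

Computing each X[k]:
X[0] = -1
X[1] = 1.5000-0.8660i
X[2] = 3.5000+0.8660i
X[3] = -9
X[4] = 3.5000-0.8660i
X[5] = 1.5000+0.8660i

X = [-1, 1.5000-0.8660i, 3.5000+0.8660i, -9, 3.5000-0.8660i, 1.5000+0.8660i]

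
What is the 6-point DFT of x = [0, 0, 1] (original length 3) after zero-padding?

Original 3-point DFT: [1, -0.5000+0.8660i, -0.5000-0.8660i]
Zero-padded 6-point DFT provides frequency interpolation.

DFT_6([x, 0, ...]) = [1, -0.5000-0.8660i, -0.5000+0.8660i, 1, -0.5000-0.8660i, -0.5000+0.8660i]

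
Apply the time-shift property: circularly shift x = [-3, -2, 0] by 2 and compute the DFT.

Time shift by 2: X_shifted[k] = ω_3^(2k) · X[k]
Shifted x = [-2, 0, -3]

DFT(x[n-2]) = [-5, -0.5000-2.5981i, -0.5000+2.5981i]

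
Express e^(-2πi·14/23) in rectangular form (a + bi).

ω_23^14 = e^(-2πi·14/23)
= cos(-2π·14/23) + i·sin(-2π·14/23)
= cos(-28π/23) + i·sin(-28π/23)

ω_23^14 = cos(-28π/23) + i·sin(-28π/23) = -0.7757+0.6311i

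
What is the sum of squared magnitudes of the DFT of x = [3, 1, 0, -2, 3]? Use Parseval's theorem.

Parseval: Σ|x[n]|² = (1/N)Σ|X[k]|², so Σ|X[k]|² = N·Σ|x[n]|² = 5·23.0000

Σ|X[k]|² = N·Σ|x[n]|² = 5·23.0000 = 115.0000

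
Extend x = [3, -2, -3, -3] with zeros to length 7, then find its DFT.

Original 4-point DFT: [-5, 6-1i, 5, 6+1i]
Zero-padded 7-point DFT provides frequency interpolation.

DFT_7([x, 0, ...]) = [-5, 5.1235+5.7901i, 4.2775-1.6973i, 3.5990+1.4471i, 3.5990-1.4471i, 4.2775+1.6973i, 5.1235-5.7901i]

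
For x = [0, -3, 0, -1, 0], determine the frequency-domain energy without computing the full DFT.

Parseval: Σ|x[n]|² = (1/N)Σ|X[k]|², so Σ|X[k]|² = N·Σ|x[n]|² = 5·10.0000

Σ|X[k]|² = N·Σ|x[n]|² = 5·10.0000 = 50.0000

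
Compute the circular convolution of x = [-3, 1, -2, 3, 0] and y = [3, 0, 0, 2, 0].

(x ⊛ y)[n] = Σ(m=0 to 4) x[m] · y[(n-m) mod 5]

Computing each output sample:
(x ⊛ y)[0] = -13
(x ⊛ y)[1] = 9
(x ⊛ y)[2] = -6
(x ⊛ y)[3] = 3
(x ⊛ y)[4] = 2

x ⊛ y = [-13, 9, -6, 3, 2]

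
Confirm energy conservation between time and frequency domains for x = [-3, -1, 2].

Time domain:
Σ|x[n]|² = |-3|² + |-1|² + |2|² = 14.0000

Frequency domain:
(1/3)Σ|X[k]|² = (1/3)(|-2|² + |-3.5000+2.5981i|² + |-3.5000-2.5981i|²) = (1/3)·42.0000 = 14.0000

Both sides agree, confirming Parseval's theorem.

Σ|x[n]|² = (1/N)Σ|X[k]|² = 14.0000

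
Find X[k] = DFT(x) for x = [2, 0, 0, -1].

X[k] = Σ(n=0 to 3) x[n] · ω_4^(nk)
where ω_4 = e^(-2πi/4)

Computing each X[k]:
X[0] = 1
X[1] = 2-1i
X[2] = 3
X[3] = 2+1i

X = [1, 2-1i, 3, 2+1i]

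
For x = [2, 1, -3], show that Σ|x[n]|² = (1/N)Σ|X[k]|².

Time domain:
Σ|x[n]|² = |2|² + |1|² + |-3|² = 14.0000

Frequency domain:
(1/3)Σ|X[k]|² = (1/3)(|0|² + |3.0000-3.4641i|² + |3.0000+3.4641i|²) = (1/3)·42.0000 = 14.0000

Both sides agree, confirming Parseval's theorem.

Σ|x[n]|² = (1/N)Σ|X[k]|² = 14.0000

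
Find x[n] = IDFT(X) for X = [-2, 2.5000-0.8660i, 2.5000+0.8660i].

x[n] = (1/3) Σ(k=0 to 2) X[k] · e^(2πikn/3)

Computing each x[n]:
x[0] = 1
x[1] = -1
x[2] = -2

x = [1, -1, -2]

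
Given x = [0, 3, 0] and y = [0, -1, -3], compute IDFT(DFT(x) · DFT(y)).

(x ⊛ y)[n] = Σ(m=0 to 2) x[m] · y[(n-m) mod 3]

Computing each output sample:
(x ⊛ y)[0] = -9
(x ⊛ y)[1] = 0
(x ⊛ y)[2] = -3

x ⊛ y = [-9, 0, -3]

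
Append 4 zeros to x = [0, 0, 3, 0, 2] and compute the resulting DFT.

Original 5-point DFT: [5, -1.8090+0.1388i, -0.6910+4.0287i, -0.6910-4.0287i, -1.8090-0.1388i]
Zero-padded 9-point DFT provides frequency interpolation.

DFT_9([x, 0, ...]) = [5, -1.3584-3.6385i, -1.2870+0.2595i, -2.5000+0.8660i, 2.6454+3.8980i, 2.6454-3.8980i, -2.5000-0.8660i, -1.2870-0.2595i, -1.3584+3.6385i]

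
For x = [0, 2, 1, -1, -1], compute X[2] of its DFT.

X[2] = Σ(n=0 to 4) x[n] · ω_5^(2n) where ω_5 = e^(-2πi/5)
= (0)·ω_5^0 + (2)·ω_5^2 + (1)·ω_5^4 + (-1)·ω_5^6 + (-1)·ω_5^8

X[2] = -0.8090+0.1388i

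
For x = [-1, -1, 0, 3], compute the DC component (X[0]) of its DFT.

X[0] = Σ(n=0 to 3) x[n] · ω_4^0 = Σ x[n]
= (-1) + (-1) + (0) + (3)

X[0] = 1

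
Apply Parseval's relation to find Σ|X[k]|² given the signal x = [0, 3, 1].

Parseval: Σ|x[n]|² = (1/N)Σ|X[k]|², so Σ|X[k]|² = N·Σ|x[n]|² = 3·10.0000

Σ|X[k]|² = N·Σ|x[n]|² = 3·10.0000 = 30.0000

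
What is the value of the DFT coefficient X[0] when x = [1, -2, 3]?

X[0] = Σ(n=0 to 2) x[n] · ω_3^0 = Σ x[n]
= (1) + (-2) + (3)

X[0] = 2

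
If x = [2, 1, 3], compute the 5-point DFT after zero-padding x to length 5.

Original 3-point DFT: [6, 1.7321i, -1.7321i]
Zero-padded 5-point DFT provides frequency interpolation.

DFT_5([x, 0, ...]) = [6, -0.1180-2.7144i, 2.1180+2.2654i, 2.1180-2.2654i, -0.1180+2.7144i]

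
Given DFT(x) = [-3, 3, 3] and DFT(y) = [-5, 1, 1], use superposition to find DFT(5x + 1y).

By linearity: DFT(5x + 1y) = 5·DFT(x) + 1·DFT(y)
= 5·[-3, 3, 3] + 1·[-5, 1, 1]

Computing element-wise:
Z[0] = 5·(-3) + 1·(-5) = -20
Z[1] = 5·(3) + 1·(1) = 16
Z[2] = 5·(3) + 1·(1) = 16

DFT(5x + 1y) = 5·X + 1·Y = [-20, 16, 16]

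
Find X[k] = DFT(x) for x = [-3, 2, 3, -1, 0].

X[k] = Σ(n=0 to 4) x[n] · ω_5^(nk)
where ω_5 = e^(-2πi/5)

Computing each X[k]:
X[0] = 1
X[1] = -4.0000-4.2533i
X[2] = -4.0000+2.6287i
X[3] = -4.0000-2.6287i
X[4] = -4.0000+4.2533i

X = [1, -4.0000-4.2533i, -4.0000+2.6287i, -4.0000-2.6287i, -4.0000+4.2533i]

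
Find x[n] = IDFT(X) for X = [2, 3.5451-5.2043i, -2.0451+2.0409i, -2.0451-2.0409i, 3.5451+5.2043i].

x[n] = (1/5) Σ(k=0 to 4) X[k] · e^(2πikn/5)

Computing each x[n]:
x[0] = 1
x[1] = 3
x[2] = 1
x[3] = -3
x[4] = 0

x = [1, 3, 1, -3, 0]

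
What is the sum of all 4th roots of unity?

Sum of all nth roots of unity equals 0 for n > 1 (geometric series with r ≠ 1).

0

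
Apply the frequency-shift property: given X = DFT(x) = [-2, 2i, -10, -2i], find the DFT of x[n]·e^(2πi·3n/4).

Modulation property: DFT(ω_4^(-3n)·x[n]) = X[(k-3) mod 4], so circularly shift X by 3 positions.

X[k-3] = [2i, -10, -2i, -2]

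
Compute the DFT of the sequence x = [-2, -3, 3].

X[k] = Σ(n=0 to 2) x[n] · ω_3^(nk)
where ω_3 = e^(-2πi/3)

Computing each X[k]:
X[0] = -2
X[1] = -2.0000+5.1962i
X[2] = -2.0000-5.1962i

X = [-2, -2.0000+5.1962i, -2.0000-5.1962i]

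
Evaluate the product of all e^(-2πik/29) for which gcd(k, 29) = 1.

The primitive 29th roots of unity are ω_29^k for k coprime to 29: k ∈ {1, 2, 3, 4, 5, 6, 7, 8, 9, 10, 11, 12, 13, 14, 15, 16, 17, 18, 19, 20, 21, 22, 23, 24, 25, 26, 27, 28}
Their product equals the constant term of the cyclotomic polynomial Φ_29(x) up to sign.
For n ≥ 3, the product of all primitive nth roots of unity is 1. (For n=1 it is 1; for n=2 it is -1.)

1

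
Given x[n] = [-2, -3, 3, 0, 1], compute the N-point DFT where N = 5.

X[k] = Σ(n=0 to 4) x[n] · ω_5^(nk)
where ω_5 = e^(-2πi/5)

Computing each X[k]:
X[0] = -1
X[1] = -5.0451+2.0409i
X[2] = 0.5451+5.2043i
X[3] = 0.5451-5.2043i
X[4] = -5.0451-2.0409i

X = [-1, -5.0451+2.0409i, 0.5451+5.2043i, 0.5451-5.2043i, -5.0451-2.0409i]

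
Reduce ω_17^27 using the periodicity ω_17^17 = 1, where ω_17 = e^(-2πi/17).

Since ω_17^17 = 1, powers reduce modulo 17.
27 mod 17 = 10
So ω_17^27 = ω_17^10 = e^(-2πi·10/17)

ω_17^27 = ω_17^10 = -0.8502+0.5264i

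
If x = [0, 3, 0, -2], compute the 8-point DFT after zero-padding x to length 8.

Original 4-point DFT: [1, -5i, -1, 5i]
Zero-padded 8-point DFT provides frequency interpolation.

DFT_8([x, 0, ...]) = [1, 3.5355-0.7071i, -5i, -3.5355-0.7071i, -1, -3.5355+0.7071i, 5i, 3.5355+0.7071i]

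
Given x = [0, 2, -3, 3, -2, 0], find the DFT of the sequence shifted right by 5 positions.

Time shift by 5: X_shifted[k] = ω_6^(5k) · X[k]
Shifted x = [2, -3, 3, -2, 0, 0]

DFT(x[n-5]) = [0, 1, 5.1962i, 10, -5.1962i, 1]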